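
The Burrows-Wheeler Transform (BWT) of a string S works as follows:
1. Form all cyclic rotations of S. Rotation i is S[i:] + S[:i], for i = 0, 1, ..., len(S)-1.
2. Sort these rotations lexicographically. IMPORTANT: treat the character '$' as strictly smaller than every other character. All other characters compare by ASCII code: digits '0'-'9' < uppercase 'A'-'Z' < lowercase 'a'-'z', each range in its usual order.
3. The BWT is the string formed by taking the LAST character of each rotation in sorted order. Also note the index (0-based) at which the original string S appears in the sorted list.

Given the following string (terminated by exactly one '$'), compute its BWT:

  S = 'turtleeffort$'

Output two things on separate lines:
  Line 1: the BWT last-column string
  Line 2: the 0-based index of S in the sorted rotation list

Answer: tleeftfourr$t
11

Derivation:
All 13 rotations (rotation i = S[i:]+S[:i]):
  rot[0] = turtleeffort$
  rot[1] = urtleeffort$t
  rot[2] = rtleeffort$tu
  rot[3] = tleeffort$tur
  rot[4] = leeffort$turt
  rot[5] = eeffort$turtl
  rot[6] = effort$turtle
  rot[7] = ffort$turtlee
  rot[8] = fort$turtleef
  rot[9] = ort$turtleeff
  rot[10] = rt$turtleeffo
  rot[11] = t$turtleeffor
  rot[12] = $turtleeffort
Sorted (with $ < everything):
  sorted[0] = $turtleeffort  (last char: 't')
  sorted[1] = eeffort$turtl  (last char: 'l')
  sorted[2] = effort$turtle  (last char: 'e')
  sorted[3] = ffort$turtlee  (last char: 'e')
  sorted[4] = fort$turtleef  (last char: 'f')
  sorted[5] = leeffort$turt  (last char: 't')
  sorted[6] = ort$turtleeff  (last char: 'f')
  sorted[7] = rt$turtleeffo  (last char: 'o')
  sorted[8] = rtleeffort$tu  (last char: 'u')
  sorted[9] = t$turtleeffor  (last char: 'r')
  sorted[10] = tleeffort$tur  (last char: 'r')
  sorted[11] = turtleeffort$  (last char: '$')
  sorted[12] = urtleeffort$t  (last char: 't')
Last column: tleeftfourr$t
Original string S is at sorted index 11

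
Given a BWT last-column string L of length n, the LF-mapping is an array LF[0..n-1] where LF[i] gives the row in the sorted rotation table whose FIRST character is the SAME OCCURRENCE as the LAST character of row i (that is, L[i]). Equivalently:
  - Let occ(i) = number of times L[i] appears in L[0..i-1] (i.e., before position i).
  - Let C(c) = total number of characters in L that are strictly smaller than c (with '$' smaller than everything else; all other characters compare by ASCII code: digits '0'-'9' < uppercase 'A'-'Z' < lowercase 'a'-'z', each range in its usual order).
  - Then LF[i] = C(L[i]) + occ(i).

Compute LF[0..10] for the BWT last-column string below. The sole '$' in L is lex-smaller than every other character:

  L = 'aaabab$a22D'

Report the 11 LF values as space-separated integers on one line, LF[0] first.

Answer: 4 5 6 9 7 10 0 8 1 2 3

Derivation:
Char counts: '$':1, '2':2, 'D':1, 'a':5, 'b':2
C (first-col start): C('$')=0, C('2')=1, C('D')=3, C('a')=4, C('b')=9
L[0]='a': occ=0, LF[0]=C('a')+0=4+0=4
L[1]='a': occ=1, LF[1]=C('a')+1=4+1=5
L[2]='a': occ=2, LF[2]=C('a')+2=4+2=6
L[3]='b': occ=0, LF[3]=C('b')+0=9+0=9
L[4]='a': occ=3, LF[4]=C('a')+3=4+3=7
L[5]='b': occ=1, LF[5]=C('b')+1=9+1=10
L[6]='$': occ=0, LF[6]=C('$')+0=0+0=0
L[7]='a': occ=4, LF[7]=C('a')+4=4+4=8
L[8]='2': occ=0, LF[8]=C('2')+0=1+0=1
L[9]='2': occ=1, LF[9]=C('2')+1=1+1=2
L[10]='D': occ=0, LF[10]=C('D')+0=3+0=3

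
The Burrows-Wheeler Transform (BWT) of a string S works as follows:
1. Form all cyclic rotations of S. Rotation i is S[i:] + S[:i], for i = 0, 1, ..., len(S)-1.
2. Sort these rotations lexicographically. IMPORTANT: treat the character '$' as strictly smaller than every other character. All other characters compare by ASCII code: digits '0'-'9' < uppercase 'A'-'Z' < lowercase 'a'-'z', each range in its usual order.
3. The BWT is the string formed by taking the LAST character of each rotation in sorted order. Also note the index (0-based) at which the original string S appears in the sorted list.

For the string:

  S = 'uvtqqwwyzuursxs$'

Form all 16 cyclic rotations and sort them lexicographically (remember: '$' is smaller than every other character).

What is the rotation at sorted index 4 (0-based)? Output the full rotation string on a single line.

Answer: s$uvtqqwwyzuursx

Derivation:
All 16 rotations (rotation i = S[i:]+S[:i]):
  rot[0] = uvtqqwwyzuursxs$
  rot[1] = vtqqwwyzuursxs$u
  rot[2] = tqqwwyzuursxs$uv
  rot[3] = qqwwyzuursxs$uvt
  rot[4] = qwwyzuursxs$uvtq
  rot[5] = wwyzuursxs$uvtqq
  rot[6] = wyzuursxs$uvtqqw
  rot[7] = yzuursxs$uvtqqww
  rot[8] = zuursxs$uvtqqwwy
  rot[9] = uursxs$uvtqqwwyz
  rot[10] = ursxs$uvtqqwwyzu
  rot[11] = rsxs$uvtqqwwyzuu
  rot[12] = sxs$uvtqqwwyzuur
  rot[13] = xs$uvtqqwwyzuurs
  rot[14] = s$uvtqqwwyzuursx
  rot[15] = $uvtqqwwyzuursxs
Sorted (with $ < everything):
  sorted[0] = $uvtqqwwyzuursxs
  sorted[1] = qqwwyzuursxs$uvt
  sorted[2] = qwwyzuursxs$uvtq
  sorted[3] = rsxs$uvtqqwwyzuu
  sorted[4] = s$uvtqqwwyzuursx
  sorted[5] = sxs$uvtqqwwyzuur
  sorted[6] = tqqwwyzuursxs$uv
  sorted[7] = ursxs$uvtqqwwyzu
  sorted[8] = uursxs$uvtqqwwyz
  sorted[9] = uvtqqwwyzuursxs$
  sorted[10] = vtqqwwyzuursxs$u
  sorted[11] = wwyzuursxs$uvtqq
  sorted[12] = wyzuursxs$uvtqqw
  sorted[13] = xs$uvtqqwwyzuurs
  sorted[14] = yzuursxs$uvtqqww
  sorted[15] = zuursxs$uvtqqwwy
sorted[4] = s$uvtqqwwyzuursx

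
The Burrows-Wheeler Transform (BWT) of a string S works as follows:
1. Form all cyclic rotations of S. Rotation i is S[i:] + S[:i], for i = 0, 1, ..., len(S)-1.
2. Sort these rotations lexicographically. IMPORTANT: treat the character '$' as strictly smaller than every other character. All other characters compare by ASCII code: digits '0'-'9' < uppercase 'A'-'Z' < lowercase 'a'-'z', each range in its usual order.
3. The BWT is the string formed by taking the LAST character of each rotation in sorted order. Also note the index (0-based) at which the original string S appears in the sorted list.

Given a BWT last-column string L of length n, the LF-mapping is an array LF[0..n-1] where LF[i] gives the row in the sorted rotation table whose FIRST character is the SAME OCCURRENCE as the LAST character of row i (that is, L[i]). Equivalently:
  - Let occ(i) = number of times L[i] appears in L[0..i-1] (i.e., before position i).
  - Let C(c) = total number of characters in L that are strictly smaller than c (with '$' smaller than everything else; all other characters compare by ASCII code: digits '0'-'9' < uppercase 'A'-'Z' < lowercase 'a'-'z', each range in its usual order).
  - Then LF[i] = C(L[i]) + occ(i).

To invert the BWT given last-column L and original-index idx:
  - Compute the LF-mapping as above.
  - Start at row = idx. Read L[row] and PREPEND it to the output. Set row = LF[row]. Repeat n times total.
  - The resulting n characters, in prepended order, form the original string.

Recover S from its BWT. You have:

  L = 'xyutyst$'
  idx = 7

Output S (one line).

Answer: yuttysx$

Derivation:
LF mapping: 5 6 4 2 7 1 3 0
Walk LF starting at row 7, prepending L[row]:
  step 1: row=7, L[7]='$', prepend. Next row=LF[7]=0
  step 2: row=0, L[0]='x', prepend. Next row=LF[0]=5
  step 3: row=5, L[5]='s', prepend. Next row=LF[5]=1
  step 4: row=1, L[1]='y', prepend. Next row=LF[1]=6
  step 5: row=6, L[6]='t', prepend. Next row=LF[6]=3
  step 6: row=3, L[3]='t', prepend. Next row=LF[3]=2
  step 7: row=2, L[2]='u', prepend. Next row=LF[2]=4
  step 8: row=4, L[4]='y', prepend. Next row=LF[4]=7
Reversed output: yuttysx$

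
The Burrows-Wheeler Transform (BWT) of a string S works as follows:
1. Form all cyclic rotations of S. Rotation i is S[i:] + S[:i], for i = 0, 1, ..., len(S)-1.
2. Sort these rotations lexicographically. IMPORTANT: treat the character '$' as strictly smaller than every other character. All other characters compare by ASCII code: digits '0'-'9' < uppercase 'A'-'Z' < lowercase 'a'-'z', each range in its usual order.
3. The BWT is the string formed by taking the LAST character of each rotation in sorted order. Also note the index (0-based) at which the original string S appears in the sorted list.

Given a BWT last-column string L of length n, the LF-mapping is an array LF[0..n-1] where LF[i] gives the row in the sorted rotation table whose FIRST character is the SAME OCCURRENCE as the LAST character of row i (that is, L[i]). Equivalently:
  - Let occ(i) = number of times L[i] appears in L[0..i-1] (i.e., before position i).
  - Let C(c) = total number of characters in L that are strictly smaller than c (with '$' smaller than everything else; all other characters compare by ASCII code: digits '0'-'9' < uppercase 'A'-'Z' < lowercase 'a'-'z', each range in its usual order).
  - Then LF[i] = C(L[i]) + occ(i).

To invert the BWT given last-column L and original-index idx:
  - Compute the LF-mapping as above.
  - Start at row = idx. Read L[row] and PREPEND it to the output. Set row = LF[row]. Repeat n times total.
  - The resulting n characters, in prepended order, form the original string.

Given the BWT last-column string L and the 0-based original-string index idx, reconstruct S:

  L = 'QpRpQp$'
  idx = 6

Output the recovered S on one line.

LF mapping: 1 4 3 5 2 6 0
Walk LF starting at row 6, prepending L[row]:
  step 1: row=6, L[6]='$', prepend. Next row=LF[6]=0
  step 2: row=0, L[0]='Q', prepend. Next row=LF[0]=1
  step 3: row=1, L[1]='p', prepend. Next row=LF[1]=4
  step 4: row=4, L[4]='Q', prepend. Next row=LF[4]=2
  step 5: row=2, L[2]='R', prepend. Next row=LF[2]=3
  step 6: row=3, L[3]='p', prepend. Next row=LF[3]=5
  step 7: row=5, L[5]='p', prepend. Next row=LF[5]=6
Reversed output: ppRQpQ$

Answer: ppRQpQ$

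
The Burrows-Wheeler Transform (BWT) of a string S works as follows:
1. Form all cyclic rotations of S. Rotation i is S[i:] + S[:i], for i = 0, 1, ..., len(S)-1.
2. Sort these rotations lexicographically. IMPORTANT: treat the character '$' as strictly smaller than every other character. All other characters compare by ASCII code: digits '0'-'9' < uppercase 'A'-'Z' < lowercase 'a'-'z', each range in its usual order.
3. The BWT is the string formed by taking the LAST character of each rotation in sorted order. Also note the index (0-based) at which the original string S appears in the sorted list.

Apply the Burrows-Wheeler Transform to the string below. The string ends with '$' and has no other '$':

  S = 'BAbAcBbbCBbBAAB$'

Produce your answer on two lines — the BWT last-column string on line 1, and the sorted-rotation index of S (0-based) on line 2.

All 16 rotations (rotation i = S[i:]+S[:i]):
  rot[0] = BAbAcBbbCBbBAAB$
  rot[1] = AbAcBbbCBbBAAB$B
  rot[2] = bAcBbbCBbBAAB$BA
  rot[3] = AcBbbCBbBAAB$BAb
  rot[4] = cBbbCBbBAAB$BAbA
  rot[5] = BbbCBbBAAB$BAbAc
  rot[6] = bbCBbBAAB$BAbAcB
  rot[7] = bCBbBAAB$BAbAcBb
  rot[8] = CBbBAAB$BAbAcBbb
  rot[9] = BbBAAB$BAbAcBbbC
  rot[10] = bBAAB$BAbAcBbbCB
  rot[11] = BAAB$BAbAcBbbCBb
  rot[12] = AAB$BAbAcBbbCBbB
  rot[13] = AB$BAbAcBbbCBbBA
  rot[14] = B$BAbAcBbbCBbBAA
  rot[15] = $BAbAcBbbCBbBAAB
Sorted (with $ < everything):
  sorted[0] = $BAbAcBbbCBbBAAB  (last char: 'B')
  sorted[1] = AAB$BAbAcBbbCBbB  (last char: 'B')
  sorted[2] = AB$BAbAcBbbCBbBA  (last char: 'A')
  sorted[3] = AbAcBbbCBbBAAB$B  (last char: 'B')
  sorted[4] = AcBbbCBbBAAB$BAb  (last char: 'b')
  sorted[5] = B$BAbAcBbbCBbBAA  (last char: 'A')
  sorted[6] = BAAB$BAbAcBbbCBb  (last char: 'b')
  sorted[7] = BAbAcBbbCBbBAAB$  (last char: '$')
  sorted[8] = BbBAAB$BAbAcBbbC  (last char: 'C')
  sorted[9] = BbbCBbBAAB$BAbAc  (last char: 'c')
  sorted[10] = CBbBAAB$BAbAcBbb  (last char: 'b')
  sorted[11] = bAcBbbCBbBAAB$BA  (last char: 'A')
  sorted[12] = bBAAB$BAbAcBbbCB  (last char: 'B')
  sorted[13] = bCBbBAAB$BAbAcBb  (last char: 'b')
  sorted[14] = bbCBbBAAB$BAbAcB  (last char: 'B')
  sorted[15] = cBbbCBbBAAB$BAbA  (last char: 'A')
Last column: BBABbAb$CcbABbBA
Original string S is at sorted index 7

Answer: BBABbAb$CcbABbBA
7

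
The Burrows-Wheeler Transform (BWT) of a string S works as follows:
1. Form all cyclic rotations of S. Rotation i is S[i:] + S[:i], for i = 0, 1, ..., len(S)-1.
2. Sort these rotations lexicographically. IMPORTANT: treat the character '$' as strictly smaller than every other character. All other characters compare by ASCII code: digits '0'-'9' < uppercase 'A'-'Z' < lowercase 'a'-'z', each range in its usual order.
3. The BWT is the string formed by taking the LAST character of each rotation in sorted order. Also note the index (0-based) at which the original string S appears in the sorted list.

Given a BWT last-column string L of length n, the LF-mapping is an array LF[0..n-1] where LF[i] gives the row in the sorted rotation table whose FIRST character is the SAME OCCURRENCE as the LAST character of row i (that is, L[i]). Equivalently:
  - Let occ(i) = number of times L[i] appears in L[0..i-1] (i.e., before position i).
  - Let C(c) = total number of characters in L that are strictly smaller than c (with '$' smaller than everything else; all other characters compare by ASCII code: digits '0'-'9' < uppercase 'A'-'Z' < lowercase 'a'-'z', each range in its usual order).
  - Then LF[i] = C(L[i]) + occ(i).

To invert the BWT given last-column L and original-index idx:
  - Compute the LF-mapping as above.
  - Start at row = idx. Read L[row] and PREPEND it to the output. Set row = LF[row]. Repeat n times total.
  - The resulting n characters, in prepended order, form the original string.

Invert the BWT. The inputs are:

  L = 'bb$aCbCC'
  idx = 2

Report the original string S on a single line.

LF mapping: 5 6 0 4 1 7 2 3
Walk LF starting at row 2, prepending L[row]:
  step 1: row=2, L[2]='$', prepend. Next row=LF[2]=0
  step 2: row=0, L[0]='b', prepend. Next row=LF[0]=5
  step 3: row=5, L[5]='b', prepend. Next row=LF[5]=7
  step 4: row=7, L[7]='C', prepend. Next row=LF[7]=3
  step 5: row=3, L[3]='a', prepend. Next row=LF[3]=4
  step 6: row=4, L[4]='C', prepend. Next row=LF[4]=1
  step 7: row=1, L[1]='b', prepend. Next row=LF[1]=6
  step 8: row=6, L[6]='C', prepend. Next row=LF[6]=2
Reversed output: CbCaCbb$

Answer: CbCaCbb$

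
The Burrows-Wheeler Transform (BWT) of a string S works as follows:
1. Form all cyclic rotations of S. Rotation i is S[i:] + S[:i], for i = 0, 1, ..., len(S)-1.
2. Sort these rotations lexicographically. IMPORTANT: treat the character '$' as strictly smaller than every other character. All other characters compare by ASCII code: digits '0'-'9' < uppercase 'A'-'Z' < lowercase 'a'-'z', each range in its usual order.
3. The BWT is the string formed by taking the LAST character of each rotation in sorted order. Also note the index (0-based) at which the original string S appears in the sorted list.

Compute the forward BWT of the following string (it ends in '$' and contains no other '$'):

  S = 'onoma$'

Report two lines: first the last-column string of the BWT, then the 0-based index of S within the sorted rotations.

Answer: amoon$
5

Derivation:
All 6 rotations (rotation i = S[i:]+S[:i]):
  rot[0] = onoma$
  rot[1] = noma$o
  rot[2] = oma$on
  rot[3] = ma$ono
  rot[4] = a$onom
  rot[5] = $onoma
Sorted (with $ < everything):
  sorted[0] = $onoma  (last char: 'a')
  sorted[1] = a$onom  (last char: 'm')
  sorted[2] = ma$ono  (last char: 'o')
  sorted[3] = noma$o  (last char: 'o')
  sorted[4] = oma$on  (last char: 'n')
  sorted[5] = onoma$  (last char: '$')
Last column: amoon$
Original string S is at sorted index 5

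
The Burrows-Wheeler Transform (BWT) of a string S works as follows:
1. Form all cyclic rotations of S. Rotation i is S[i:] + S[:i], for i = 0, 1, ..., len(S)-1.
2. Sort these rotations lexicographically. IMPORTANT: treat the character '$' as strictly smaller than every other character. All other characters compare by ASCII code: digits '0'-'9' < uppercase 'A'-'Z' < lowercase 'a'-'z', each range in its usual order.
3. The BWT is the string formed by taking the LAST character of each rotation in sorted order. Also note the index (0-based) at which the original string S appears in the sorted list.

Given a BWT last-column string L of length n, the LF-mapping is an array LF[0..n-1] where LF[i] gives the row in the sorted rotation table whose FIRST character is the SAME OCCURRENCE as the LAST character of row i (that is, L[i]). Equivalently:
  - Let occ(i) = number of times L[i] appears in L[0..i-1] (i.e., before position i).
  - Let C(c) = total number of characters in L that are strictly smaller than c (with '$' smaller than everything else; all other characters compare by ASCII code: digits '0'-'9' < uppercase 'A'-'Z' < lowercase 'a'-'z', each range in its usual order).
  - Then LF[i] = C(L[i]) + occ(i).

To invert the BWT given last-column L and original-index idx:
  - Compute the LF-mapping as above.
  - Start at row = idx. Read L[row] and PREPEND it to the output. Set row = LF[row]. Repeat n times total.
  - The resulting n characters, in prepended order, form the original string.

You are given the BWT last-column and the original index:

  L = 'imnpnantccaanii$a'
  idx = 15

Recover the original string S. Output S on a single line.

LF mapping: 7 10 11 15 12 1 13 16 5 6 2 3 14 8 9 0 4
Walk LF starting at row 15, prepending L[row]:
  step 1: row=15, L[15]='$', prepend. Next row=LF[15]=0
  step 2: row=0, L[0]='i', prepend. Next row=LF[0]=7
  step 3: row=7, L[7]='t', prepend. Next row=LF[7]=16
  step 4: row=16, L[16]='a', prepend. Next row=LF[16]=4
  step 5: row=4, L[4]='n', prepend. Next row=LF[4]=12
  step 6: row=12, L[12]='n', prepend. Next row=LF[12]=14
  step 7: row=14, L[14]='i', prepend. Next row=LF[14]=9
  step 8: row=9, L[9]='c', prepend. Next row=LF[9]=6
  step 9: row=6, L[6]='n', prepend. Next row=LF[6]=13
  step 10: row=13, L[13]='i', prepend. Next row=LF[13]=8
  step 11: row=8, L[8]='c', prepend. Next row=LF[8]=5
  step 12: row=5, L[5]='a', prepend. Next row=LF[5]=1
  step 13: row=1, L[1]='m', prepend. Next row=LF[1]=10
  step 14: row=10, L[10]='a', prepend. Next row=LF[10]=2
  step 15: row=2, L[2]='n', prepend. Next row=LF[2]=11
  step 16: row=11, L[11]='a', prepend. Next row=LF[11]=3
  step 17: row=3, L[3]='p', prepend. Next row=LF[3]=15
Reversed output: panamacincinnati$

Answer: panamacincinnati$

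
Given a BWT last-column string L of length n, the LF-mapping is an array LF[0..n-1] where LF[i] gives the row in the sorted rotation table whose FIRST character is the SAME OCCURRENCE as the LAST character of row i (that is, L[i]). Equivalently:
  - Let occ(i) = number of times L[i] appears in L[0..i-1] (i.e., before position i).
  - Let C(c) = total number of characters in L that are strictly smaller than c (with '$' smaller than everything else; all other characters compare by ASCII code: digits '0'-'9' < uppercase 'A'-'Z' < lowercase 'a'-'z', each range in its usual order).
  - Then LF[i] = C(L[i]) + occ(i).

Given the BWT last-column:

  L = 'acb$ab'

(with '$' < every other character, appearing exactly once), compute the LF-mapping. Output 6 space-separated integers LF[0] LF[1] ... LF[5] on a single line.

Answer: 1 5 3 0 2 4

Derivation:
Char counts: '$':1, 'a':2, 'b':2, 'c':1
C (first-col start): C('$')=0, C('a')=1, C('b')=3, C('c')=5
L[0]='a': occ=0, LF[0]=C('a')+0=1+0=1
L[1]='c': occ=0, LF[1]=C('c')+0=5+0=5
L[2]='b': occ=0, LF[2]=C('b')+0=3+0=3
L[3]='$': occ=0, LF[3]=C('$')+0=0+0=0
L[4]='a': occ=1, LF[4]=C('a')+1=1+1=2
L[5]='b': occ=1, LF[5]=C('b')+1=3+1=4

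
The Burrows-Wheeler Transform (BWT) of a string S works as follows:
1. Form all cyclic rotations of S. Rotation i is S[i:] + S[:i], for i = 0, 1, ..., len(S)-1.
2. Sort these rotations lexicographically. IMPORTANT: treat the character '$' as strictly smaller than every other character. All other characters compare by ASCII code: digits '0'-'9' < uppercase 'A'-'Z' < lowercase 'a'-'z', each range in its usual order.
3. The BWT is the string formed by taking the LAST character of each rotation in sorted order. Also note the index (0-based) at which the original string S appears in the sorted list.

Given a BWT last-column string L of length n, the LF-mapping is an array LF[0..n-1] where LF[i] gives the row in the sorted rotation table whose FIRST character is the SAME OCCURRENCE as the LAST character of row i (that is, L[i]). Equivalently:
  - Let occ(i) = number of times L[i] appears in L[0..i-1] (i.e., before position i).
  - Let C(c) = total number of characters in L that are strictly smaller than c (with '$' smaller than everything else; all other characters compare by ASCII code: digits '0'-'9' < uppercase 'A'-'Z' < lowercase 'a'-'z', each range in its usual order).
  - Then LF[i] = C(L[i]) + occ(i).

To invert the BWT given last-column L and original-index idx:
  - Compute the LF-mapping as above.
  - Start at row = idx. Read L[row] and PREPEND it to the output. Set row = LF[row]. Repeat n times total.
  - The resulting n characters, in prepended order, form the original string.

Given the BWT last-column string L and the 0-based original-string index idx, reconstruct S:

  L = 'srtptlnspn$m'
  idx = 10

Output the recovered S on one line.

LF mapping: 8 7 10 5 11 1 3 9 6 4 0 2
Walk LF starting at row 10, prepending L[row]:
  step 1: row=10, L[10]='$', prepend. Next row=LF[10]=0
  step 2: row=0, L[0]='s', prepend. Next row=LF[0]=8
  step 3: row=8, L[8]='p', prepend. Next row=LF[8]=6
  step 4: row=6, L[6]='n', prepend. Next row=LF[6]=3
  step 5: row=3, L[3]='p', prepend. Next row=LF[3]=5
  step 6: row=5, L[5]='l', prepend. Next row=LF[5]=1
  step 7: row=1, L[1]='r', prepend. Next row=LF[1]=7
  step 8: row=7, L[7]='s', prepend. Next row=LF[7]=9
  step 9: row=9, L[9]='n', prepend. Next row=LF[9]=4
  step 10: row=4, L[4]='t', prepend. Next row=LF[4]=11
  step 11: row=11, L[11]='m', prepend. Next row=LF[11]=2
  step 12: row=2, L[2]='t', prepend. Next row=LF[2]=10
Reversed output: tmtnsrlpnps$

Answer: tmtnsrlpnps$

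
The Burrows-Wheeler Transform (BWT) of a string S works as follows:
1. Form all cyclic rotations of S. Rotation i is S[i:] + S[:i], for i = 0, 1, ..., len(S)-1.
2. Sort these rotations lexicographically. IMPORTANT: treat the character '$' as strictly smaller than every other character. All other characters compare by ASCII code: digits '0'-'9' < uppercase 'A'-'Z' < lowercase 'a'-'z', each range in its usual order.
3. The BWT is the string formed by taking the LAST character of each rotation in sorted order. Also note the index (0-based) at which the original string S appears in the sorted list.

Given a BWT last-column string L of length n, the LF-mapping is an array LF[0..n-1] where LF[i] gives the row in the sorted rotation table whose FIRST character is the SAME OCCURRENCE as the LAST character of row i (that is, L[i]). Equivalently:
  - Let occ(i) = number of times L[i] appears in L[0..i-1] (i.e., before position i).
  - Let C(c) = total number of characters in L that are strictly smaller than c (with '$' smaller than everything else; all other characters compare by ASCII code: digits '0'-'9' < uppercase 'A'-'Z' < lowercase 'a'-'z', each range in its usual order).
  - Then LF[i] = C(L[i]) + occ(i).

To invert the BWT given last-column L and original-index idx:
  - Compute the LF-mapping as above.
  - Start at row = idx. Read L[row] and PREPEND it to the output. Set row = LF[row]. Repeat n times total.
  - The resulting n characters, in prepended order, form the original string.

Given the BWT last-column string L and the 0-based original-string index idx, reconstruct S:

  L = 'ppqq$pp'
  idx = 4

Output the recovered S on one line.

LF mapping: 1 2 5 6 0 3 4
Walk LF starting at row 4, prepending L[row]:
  step 1: row=4, L[4]='$', prepend. Next row=LF[4]=0
  step 2: row=0, L[0]='p', prepend. Next row=LF[0]=1
  step 3: row=1, L[1]='p', prepend. Next row=LF[1]=2
  step 4: row=2, L[2]='q', prepend. Next row=LF[2]=5
  step 5: row=5, L[5]='p', prepend. Next row=LF[5]=3
  step 6: row=3, L[3]='q', prepend. Next row=LF[3]=6
  step 7: row=6, L[6]='p', prepend. Next row=LF[6]=4
Reversed output: pqpqpp$

Answer: pqpqpp$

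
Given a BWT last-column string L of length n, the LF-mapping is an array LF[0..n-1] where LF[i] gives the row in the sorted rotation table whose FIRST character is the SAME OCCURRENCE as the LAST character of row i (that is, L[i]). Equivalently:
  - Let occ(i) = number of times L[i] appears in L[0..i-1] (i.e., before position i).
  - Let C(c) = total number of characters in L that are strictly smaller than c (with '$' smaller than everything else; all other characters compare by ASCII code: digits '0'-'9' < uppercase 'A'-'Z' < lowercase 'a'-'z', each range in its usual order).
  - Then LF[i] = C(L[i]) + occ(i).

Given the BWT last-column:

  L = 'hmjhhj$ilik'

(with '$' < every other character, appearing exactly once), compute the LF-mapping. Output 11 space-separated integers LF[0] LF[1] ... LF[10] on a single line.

Char counts: '$':1, 'h':3, 'i':2, 'j':2, 'k':1, 'l':1, 'm':1
C (first-col start): C('$')=0, C('h')=1, C('i')=4, C('j')=6, C('k')=8, C('l')=9, C('m')=10
L[0]='h': occ=0, LF[0]=C('h')+0=1+0=1
L[1]='m': occ=0, LF[1]=C('m')+0=10+0=10
L[2]='j': occ=0, LF[2]=C('j')+0=6+0=6
L[3]='h': occ=1, LF[3]=C('h')+1=1+1=2
L[4]='h': occ=2, LF[4]=C('h')+2=1+2=3
L[5]='j': occ=1, LF[5]=C('j')+1=6+1=7
L[6]='$': occ=0, LF[6]=C('$')+0=0+0=0
L[7]='i': occ=0, LF[7]=C('i')+0=4+0=4
L[8]='l': occ=0, LF[8]=C('l')+0=9+0=9
L[9]='i': occ=1, LF[9]=C('i')+1=4+1=5
L[10]='k': occ=0, LF[10]=C('k')+0=8+0=8

Answer: 1 10 6 2 3 7 0 4 9 5 8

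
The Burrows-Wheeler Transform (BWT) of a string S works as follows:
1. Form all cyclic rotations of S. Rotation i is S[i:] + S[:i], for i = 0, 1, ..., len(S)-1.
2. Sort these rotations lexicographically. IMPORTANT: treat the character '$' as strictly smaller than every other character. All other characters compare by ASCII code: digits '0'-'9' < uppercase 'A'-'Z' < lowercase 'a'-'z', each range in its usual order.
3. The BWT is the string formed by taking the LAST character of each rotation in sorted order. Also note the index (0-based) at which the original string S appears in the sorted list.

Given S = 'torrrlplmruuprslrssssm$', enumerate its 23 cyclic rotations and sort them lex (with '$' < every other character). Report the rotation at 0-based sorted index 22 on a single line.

Answer: uuprslrssssm$torrrlplmr

Derivation:
All 23 rotations (rotation i = S[i:]+S[:i]):
  rot[0] = torrrlplmruuprslrssssm$
  rot[1] = orrrlplmruuprslrssssm$t
  rot[2] = rrrlplmruuprslrssssm$to
  rot[3] = rrlplmruuprslrssssm$tor
  rot[4] = rlplmruuprslrssssm$torr
  rot[5] = lplmruuprslrssssm$torrr
  rot[6] = plmruuprslrssssm$torrrl
  rot[7] = lmruuprslrssssm$torrrlp
  rot[8] = mruuprslrssssm$torrrlpl
  rot[9] = ruuprslrssssm$torrrlplm
  rot[10] = uuprslrssssm$torrrlplmr
  rot[11] = uprslrssssm$torrrlplmru
  rot[12] = prslrssssm$torrrlplmruu
  rot[13] = rslrssssm$torrrlplmruup
  rot[14] = slrssssm$torrrlplmruupr
  rot[15] = lrssssm$torrrlplmruuprs
  rot[16] = rssssm$torrrlplmruuprsl
  rot[17] = ssssm$torrrlplmruuprslr
  rot[18] = sssm$torrrlplmruuprslrs
  rot[19] = ssm$torrrlplmruuprslrss
  rot[20] = sm$torrrlplmruuprslrsss
  rot[21] = m$torrrlplmruuprslrssss
  rot[22] = $torrrlplmruuprslrssssm
Sorted (with $ < everything):
  sorted[0] = $torrrlplmruuprslrssssm
  sorted[1] = lmruuprslrssssm$torrrlp
  sorted[2] = lplmruuprslrssssm$torrr
  sorted[3] = lrssssm$torrrlplmruuprs
  sorted[4] = m$torrrlplmruuprslrssss
  sorted[5] = mruuprslrssssm$torrrlpl
  sorted[6] = orrrlplmruuprslrssssm$t
  sorted[7] = plmruuprslrssssm$torrrl
  sorted[8] = prslrssssm$torrrlplmruu
  sorted[9] = rlplmruuprslrssssm$torr
  sorted[10] = rrlplmruuprslrssssm$tor
  sorted[11] = rrrlplmruuprslrssssm$to
  sorted[12] = rslrssssm$torrrlplmruup
  sorted[13] = rssssm$torrrlplmruuprsl
  sorted[14] = ruuprslrssssm$torrrlplm
  sorted[15] = slrssssm$torrrlplmruupr
  sorted[16] = sm$torrrlplmruuprslrsss
  sorted[17] = ssm$torrrlplmruuprslrss
  sorted[18] = sssm$torrrlplmruuprslrs
  sorted[19] = ssssm$torrrlplmruuprslr
  sorted[20] = torrrlplmruuprslrssssm$
  sorted[21] = uprslrssssm$torrrlplmru
  sorted[22] = uuprslrssssm$torrrlplmr
sorted[22] = uuprslrssssm$torrrlplmr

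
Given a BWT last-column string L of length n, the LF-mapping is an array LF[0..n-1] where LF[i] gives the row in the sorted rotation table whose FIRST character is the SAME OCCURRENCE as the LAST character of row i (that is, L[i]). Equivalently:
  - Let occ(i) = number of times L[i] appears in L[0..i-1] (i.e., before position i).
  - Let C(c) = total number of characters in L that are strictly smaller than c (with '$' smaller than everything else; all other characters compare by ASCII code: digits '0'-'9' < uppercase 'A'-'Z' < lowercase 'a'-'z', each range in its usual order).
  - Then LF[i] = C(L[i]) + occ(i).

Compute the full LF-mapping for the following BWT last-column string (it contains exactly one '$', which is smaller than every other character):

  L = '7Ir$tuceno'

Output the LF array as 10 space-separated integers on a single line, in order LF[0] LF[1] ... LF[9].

Answer: 1 2 7 0 8 9 3 4 5 6

Derivation:
Char counts: '$':1, '7':1, 'I':1, 'c':1, 'e':1, 'n':1, 'o':1, 'r':1, 't':1, 'u':1
C (first-col start): C('$')=0, C('7')=1, C('I')=2, C('c')=3, C('e')=4, C('n')=5, C('o')=6, C('r')=7, C('t')=8, C('u')=9
L[0]='7': occ=0, LF[0]=C('7')+0=1+0=1
L[1]='I': occ=0, LF[1]=C('I')+0=2+0=2
L[2]='r': occ=0, LF[2]=C('r')+0=7+0=7
L[3]='$': occ=0, LF[3]=C('$')+0=0+0=0
L[4]='t': occ=0, LF[4]=C('t')+0=8+0=8
L[5]='u': occ=0, LF[5]=C('u')+0=9+0=9
L[6]='c': occ=0, LF[6]=C('c')+0=3+0=3
L[7]='e': occ=0, LF[7]=C('e')+0=4+0=4
L[8]='n': occ=0, LF[8]=C('n')+0=5+0=5
L[9]='o': occ=0, LF[9]=C('o')+0=6+0=6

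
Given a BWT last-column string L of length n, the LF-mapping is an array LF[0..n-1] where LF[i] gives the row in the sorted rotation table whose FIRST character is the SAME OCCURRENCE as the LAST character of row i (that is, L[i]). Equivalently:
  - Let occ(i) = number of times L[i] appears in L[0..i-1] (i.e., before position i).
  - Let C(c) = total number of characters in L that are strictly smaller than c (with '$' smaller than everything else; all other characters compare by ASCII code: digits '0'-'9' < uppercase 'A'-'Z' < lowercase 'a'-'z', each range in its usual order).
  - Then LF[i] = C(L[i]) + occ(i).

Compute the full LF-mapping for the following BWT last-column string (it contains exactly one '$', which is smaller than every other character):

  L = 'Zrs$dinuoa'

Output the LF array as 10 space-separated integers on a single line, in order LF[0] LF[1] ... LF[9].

Answer: 1 7 8 0 3 4 5 9 6 2

Derivation:
Char counts: '$':1, 'Z':1, 'a':1, 'd':1, 'i':1, 'n':1, 'o':1, 'r':1, 's':1, 'u':1
C (first-col start): C('$')=0, C('Z')=1, C('a')=2, C('d')=3, C('i')=4, C('n')=5, C('o')=6, C('r')=7, C('s')=8, C('u')=9
L[0]='Z': occ=0, LF[0]=C('Z')+0=1+0=1
L[1]='r': occ=0, LF[1]=C('r')+0=7+0=7
L[2]='s': occ=0, LF[2]=C('s')+0=8+0=8
L[3]='$': occ=0, LF[3]=C('$')+0=0+0=0
L[4]='d': occ=0, LF[4]=C('d')+0=3+0=3
L[5]='i': occ=0, LF[5]=C('i')+0=4+0=4
L[6]='n': occ=0, LF[6]=C('n')+0=5+0=5
L[7]='u': occ=0, LF[7]=C('u')+0=9+0=9
L[8]='o': occ=0, LF[8]=C('o')+0=6+0=6
L[9]='a': occ=0, LF[9]=C('a')+0=2+0=2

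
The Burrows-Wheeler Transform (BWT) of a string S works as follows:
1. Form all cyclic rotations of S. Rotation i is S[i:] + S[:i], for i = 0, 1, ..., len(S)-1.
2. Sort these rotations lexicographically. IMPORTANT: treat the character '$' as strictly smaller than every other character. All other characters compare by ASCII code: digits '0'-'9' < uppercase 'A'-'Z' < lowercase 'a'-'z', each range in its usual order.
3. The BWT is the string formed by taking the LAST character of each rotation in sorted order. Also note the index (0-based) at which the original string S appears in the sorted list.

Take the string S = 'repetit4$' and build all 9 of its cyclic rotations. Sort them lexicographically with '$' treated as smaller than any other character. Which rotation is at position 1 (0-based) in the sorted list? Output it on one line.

All 9 rotations (rotation i = S[i:]+S[:i]):
  rot[0] = repetit4$
  rot[1] = epetit4$r
  rot[2] = petit4$re
  rot[3] = etit4$rep
  rot[4] = tit4$repe
  rot[5] = it4$repet
  rot[6] = t4$repeti
  rot[7] = 4$repetit
  rot[8] = $repetit4
Sorted (with $ < everything):
  sorted[0] = $repetit4
  sorted[1] = 4$repetit
  sorted[2] = epetit4$r
  sorted[3] = etit4$rep
  sorted[4] = it4$repet
  sorted[5] = petit4$re
  sorted[6] = repetit4$
  sorted[7] = t4$repeti
  sorted[8] = tit4$repe
sorted[1] = 4$repetit

Answer: 4$repetit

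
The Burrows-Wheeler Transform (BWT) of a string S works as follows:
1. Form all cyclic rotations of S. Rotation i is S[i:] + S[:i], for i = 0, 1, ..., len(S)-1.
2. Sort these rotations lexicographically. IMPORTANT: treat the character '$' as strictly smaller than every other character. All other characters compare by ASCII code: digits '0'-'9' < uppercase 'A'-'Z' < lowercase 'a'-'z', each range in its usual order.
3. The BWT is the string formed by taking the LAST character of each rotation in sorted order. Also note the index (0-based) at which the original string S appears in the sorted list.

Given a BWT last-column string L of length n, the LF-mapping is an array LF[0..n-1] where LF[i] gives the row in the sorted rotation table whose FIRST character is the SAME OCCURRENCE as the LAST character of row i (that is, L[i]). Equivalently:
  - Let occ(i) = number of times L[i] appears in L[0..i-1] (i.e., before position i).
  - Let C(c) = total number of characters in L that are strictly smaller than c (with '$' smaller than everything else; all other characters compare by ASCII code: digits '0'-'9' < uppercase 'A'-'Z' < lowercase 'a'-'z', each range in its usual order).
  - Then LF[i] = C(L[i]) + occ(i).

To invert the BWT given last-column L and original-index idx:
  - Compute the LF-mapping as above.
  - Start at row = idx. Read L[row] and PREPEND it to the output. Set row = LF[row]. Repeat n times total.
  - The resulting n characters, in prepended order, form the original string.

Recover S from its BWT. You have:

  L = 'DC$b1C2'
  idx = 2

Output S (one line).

Answer: 2bC1CD$

Derivation:
LF mapping: 5 3 0 6 1 4 2
Walk LF starting at row 2, prepending L[row]:
  step 1: row=2, L[2]='$', prepend. Next row=LF[2]=0
  step 2: row=0, L[0]='D', prepend. Next row=LF[0]=5
  step 3: row=5, L[5]='C', prepend. Next row=LF[5]=4
  step 4: row=4, L[4]='1', prepend. Next row=LF[4]=1
  step 5: row=1, L[1]='C', prepend. Next row=LF[1]=3
  step 6: row=3, L[3]='b', prepend. Next row=LF[3]=6
  step 7: row=6, L[6]='2', prepend. Next row=LF[6]=2
Reversed output: 2bC1CD$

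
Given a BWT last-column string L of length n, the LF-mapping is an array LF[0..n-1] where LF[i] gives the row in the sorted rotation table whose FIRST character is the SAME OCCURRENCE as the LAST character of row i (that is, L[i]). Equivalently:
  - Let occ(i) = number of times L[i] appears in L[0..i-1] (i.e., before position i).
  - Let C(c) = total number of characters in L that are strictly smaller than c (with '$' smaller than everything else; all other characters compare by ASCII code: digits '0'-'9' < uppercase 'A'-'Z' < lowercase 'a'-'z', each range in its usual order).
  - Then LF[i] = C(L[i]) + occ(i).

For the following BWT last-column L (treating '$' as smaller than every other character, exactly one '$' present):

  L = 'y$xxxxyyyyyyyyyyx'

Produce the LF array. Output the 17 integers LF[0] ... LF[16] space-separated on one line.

Char counts: '$':1, 'x':5, 'y':11
C (first-col start): C('$')=0, C('x')=1, C('y')=6
L[0]='y': occ=0, LF[0]=C('y')+0=6+0=6
L[1]='$': occ=0, LF[1]=C('$')+0=0+0=0
L[2]='x': occ=0, LF[2]=C('x')+0=1+0=1
L[3]='x': occ=1, LF[3]=C('x')+1=1+1=2
L[4]='x': occ=2, LF[4]=C('x')+2=1+2=3
L[5]='x': occ=3, LF[5]=C('x')+3=1+3=4
L[6]='y': occ=1, LF[6]=C('y')+1=6+1=7
L[7]='y': occ=2, LF[7]=C('y')+2=6+2=8
L[8]='y': occ=3, LF[8]=C('y')+3=6+3=9
L[9]='y': occ=4, LF[9]=C('y')+4=6+4=10
L[10]='y': occ=5, LF[10]=C('y')+5=6+5=11
L[11]='y': occ=6, LF[11]=C('y')+6=6+6=12
L[12]='y': occ=7, LF[12]=C('y')+7=6+7=13
L[13]='y': occ=8, LF[13]=C('y')+8=6+8=14
L[14]='y': occ=9, LF[14]=C('y')+9=6+9=15
L[15]='y': occ=10, LF[15]=C('y')+10=6+10=16
L[16]='x': occ=4, LF[16]=C('x')+4=1+4=5

Answer: 6 0 1 2 3 4 7 8 9 10 11 12 13 14 15 16 5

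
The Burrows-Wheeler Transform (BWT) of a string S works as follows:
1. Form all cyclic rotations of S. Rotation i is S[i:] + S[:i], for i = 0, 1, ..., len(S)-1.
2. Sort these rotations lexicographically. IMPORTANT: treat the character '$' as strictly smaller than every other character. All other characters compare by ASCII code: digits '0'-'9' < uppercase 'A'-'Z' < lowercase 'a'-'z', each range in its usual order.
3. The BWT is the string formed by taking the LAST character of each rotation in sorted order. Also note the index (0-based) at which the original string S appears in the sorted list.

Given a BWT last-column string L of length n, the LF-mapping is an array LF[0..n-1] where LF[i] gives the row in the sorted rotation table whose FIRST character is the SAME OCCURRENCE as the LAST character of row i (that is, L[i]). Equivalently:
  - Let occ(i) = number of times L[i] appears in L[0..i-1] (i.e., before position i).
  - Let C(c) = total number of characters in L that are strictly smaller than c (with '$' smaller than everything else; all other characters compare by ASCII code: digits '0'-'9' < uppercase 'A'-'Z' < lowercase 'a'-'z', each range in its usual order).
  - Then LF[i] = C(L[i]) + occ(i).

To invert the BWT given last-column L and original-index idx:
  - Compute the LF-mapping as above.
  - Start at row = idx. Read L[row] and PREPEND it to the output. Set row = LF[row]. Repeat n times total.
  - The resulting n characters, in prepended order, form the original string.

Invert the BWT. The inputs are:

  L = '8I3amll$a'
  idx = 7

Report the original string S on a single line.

LF mapping: 2 3 1 4 8 6 7 0 5
Walk LF starting at row 7, prepending L[row]:
  step 1: row=7, L[7]='$', prepend. Next row=LF[7]=0
  step 2: row=0, L[0]='8', prepend. Next row=LF[0]=2
  step 3: row=2, L[2]='3', prepend. Next row=LF[2]=1
  step 4: row=1, L[1]='I', prepend. Next row=LF[1]=3
  step 5: row=3, L[3]='a', prepend. Next row=LF[3]=4
  step 6: row=4, L[4]='m', prepend. Next row=LF[4]=8
  step 7: row=8, L[8]='a', prepend. Next row=LF[8]=5
  step 8: row=5, L[5]='l', prepend. Next row=LF[5]=6
  step 9: row=6, L[6]='l', prepend. Next row=LF[6]=7
Reversed output: llamaI38$

Answer: llamaI38$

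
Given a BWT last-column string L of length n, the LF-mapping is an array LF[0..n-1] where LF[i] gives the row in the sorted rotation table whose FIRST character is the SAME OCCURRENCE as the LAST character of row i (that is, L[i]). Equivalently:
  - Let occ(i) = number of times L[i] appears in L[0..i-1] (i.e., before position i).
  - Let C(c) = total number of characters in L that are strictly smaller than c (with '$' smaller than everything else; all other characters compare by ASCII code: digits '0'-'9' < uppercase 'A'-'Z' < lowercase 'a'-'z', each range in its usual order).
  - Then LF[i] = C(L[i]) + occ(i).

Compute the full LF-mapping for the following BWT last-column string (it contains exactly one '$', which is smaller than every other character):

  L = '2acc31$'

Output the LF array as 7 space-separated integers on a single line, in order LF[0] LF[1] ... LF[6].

Answer: 2 4 5 6 3 1 0

Derivation:
Char counts: '$':1, '1':1, '2':1, '3':1, 'a':1, 'c':2
C (first-col start): C('$')=0, C('1')=1, C('2')=2, C('3')=3, C('a')=4, C('c')=5
L[0]='2': occ=0, LF[0]=C('2')+0=2+0=2
L[1]='a': occ=0, LF[1]=C('a')+0=4+0=4
L[2]='c': occ=0, LF[2]=C('c')+0=5+0=5
L[3]='c': occ=1, LF[3]=C('c')+1=5+1=6
L[4]='3': occ=0, LF[4]=C('3')+0=3+0=3
L[5]='1': occ=0, LF[5]=C('1')+0=1+0=1
L[6]='$': occ=0, LF[6]=C('$')+0=0+0=0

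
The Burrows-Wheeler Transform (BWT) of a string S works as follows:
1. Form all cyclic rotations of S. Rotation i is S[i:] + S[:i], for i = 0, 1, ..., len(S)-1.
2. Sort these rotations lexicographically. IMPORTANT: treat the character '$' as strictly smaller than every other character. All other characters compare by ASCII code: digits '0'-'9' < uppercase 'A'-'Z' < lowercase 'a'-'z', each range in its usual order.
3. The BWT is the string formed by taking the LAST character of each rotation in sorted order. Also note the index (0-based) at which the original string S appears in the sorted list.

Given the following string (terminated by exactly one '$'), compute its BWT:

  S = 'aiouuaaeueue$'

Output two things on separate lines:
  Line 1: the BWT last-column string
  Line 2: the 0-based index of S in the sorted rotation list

All 13 rotations (rotation i = S[i:]+S[:i]):
  rot[0] = aiouuaaeueue$
  rot[1] = iouuaaeueue$a
  rot[2] = ouuaaeueue$ai
  rot[3] = uuaaeueue$aio
  rot[4] = uaaeueue$aiou
  rot[5] = aaeueue$aiouu
  rot[6] = aeueue$aiouua
  rot[7] = eueue$aiouuaa
  rot[8] = ueue$aiouuaae
  rot[9] = eue$aiouuaaeu
  rot[10] = ue$aiouuaaeue
  rot[11] = e$aiouuaaeueu
  rot[12] = $aiouuaaeueue
Sorted (with $ < everything):
  sorted[0] = $aiouuaaeueue  (last char: 'e')
  sorted[1] = aaeueue$aiouu  (last char: 'u')
  sorted[2] = aeueue$aiouua  (last char: 'a')
  sorted[3] = aiouuaaeueue$  (last char: '$')
  sorted[4] = e$aiouuaaeueu  (last char: 'u')
  sorted[5] = eue$aiouuaaeu  (last char: 'u')
  sorted[6] = eueue$aiouuaa  (last char: 'a')
  sorted[7] = iouuaaeueue$a  (last char: 'a')
  sorted[8] = ouuaaeueue$ai  (last char: 'i')
  sorted[9] = uaaeueue$aiou  (last char: 'u')
  sorted[10] = ue$aiouuaaeue  (last char: 'e')
  sorted[11] = ueue$aiouuaae  (last char: 'e')
  sorted[12] = uuaaeueue$aio  (last char: 'o')
Last column: eua$uuaaiueeo
Original string S is at sorted index 3

Answer: eua$uuaaiueeo
3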